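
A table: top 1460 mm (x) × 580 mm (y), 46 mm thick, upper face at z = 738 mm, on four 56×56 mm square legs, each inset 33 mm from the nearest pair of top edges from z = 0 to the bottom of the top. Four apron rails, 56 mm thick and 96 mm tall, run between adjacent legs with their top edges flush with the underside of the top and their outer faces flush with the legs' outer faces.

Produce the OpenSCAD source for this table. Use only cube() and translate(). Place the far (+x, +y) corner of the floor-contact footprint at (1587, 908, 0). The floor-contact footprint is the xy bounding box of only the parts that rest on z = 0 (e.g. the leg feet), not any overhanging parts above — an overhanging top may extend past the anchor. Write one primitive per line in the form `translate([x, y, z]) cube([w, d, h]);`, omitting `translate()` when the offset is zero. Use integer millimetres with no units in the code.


translate([160, 361, 692]) cube([1460, 580, 46]);
translate([193, 394, 0]) cube([56, 56, 692]);
translate([1531, 394, 0]) cube([56, 56, 692]);
translate([193, 852, 0]) cube([56, 56, 692]);
translate([1531, 852, 0]) cube([56, 56, 692]);
translate([249, 394, 596]) cube([1282, 56, 96]);
translate([249, 852, 596]) cube([1282, 56, 96]);
translate([193, 450, 596]) cube([56, 402, 96]);
translate([1531, 450, 596]) cube([56, 402, 96]);


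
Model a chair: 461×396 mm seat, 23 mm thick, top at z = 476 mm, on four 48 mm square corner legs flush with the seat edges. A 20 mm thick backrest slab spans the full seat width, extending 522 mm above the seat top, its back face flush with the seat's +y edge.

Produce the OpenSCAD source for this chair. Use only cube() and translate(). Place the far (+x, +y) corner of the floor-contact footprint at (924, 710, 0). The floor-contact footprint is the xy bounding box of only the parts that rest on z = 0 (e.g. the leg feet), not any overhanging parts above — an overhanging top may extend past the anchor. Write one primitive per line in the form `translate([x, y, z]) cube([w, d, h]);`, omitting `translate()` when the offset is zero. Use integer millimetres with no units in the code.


translate([463, 314, 453]) cube([461, 396, 23]);
translate([463, 314, 0]) cube([48, 48, 453]);
translate([876, 314, 0]) cube([48, 48, 453]);
translate([463, 662, 0]) cube([48, 48, 453]);
translate([876, 662, 0]) cube([48, 48, 453]);
translate([463, 690, 476]) cube([461, 20, 522]);


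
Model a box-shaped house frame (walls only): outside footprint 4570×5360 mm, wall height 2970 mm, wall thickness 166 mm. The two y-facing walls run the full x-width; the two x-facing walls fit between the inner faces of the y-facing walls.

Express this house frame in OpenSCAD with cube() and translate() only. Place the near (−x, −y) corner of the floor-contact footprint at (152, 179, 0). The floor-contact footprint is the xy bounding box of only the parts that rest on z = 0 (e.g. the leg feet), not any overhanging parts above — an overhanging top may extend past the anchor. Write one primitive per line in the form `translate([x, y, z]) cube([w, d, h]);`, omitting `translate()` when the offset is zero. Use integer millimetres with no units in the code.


translate([152, 179, 0]) cube([4570, 166, 2970]);
translate([152, 5373, 0]) cube([4570, 166, 2970]);
translate([152, 345, 0]) cube([166, 5028, 2970]);
translate([4556, 345, 0]) cube([166, 5028, 2970]);


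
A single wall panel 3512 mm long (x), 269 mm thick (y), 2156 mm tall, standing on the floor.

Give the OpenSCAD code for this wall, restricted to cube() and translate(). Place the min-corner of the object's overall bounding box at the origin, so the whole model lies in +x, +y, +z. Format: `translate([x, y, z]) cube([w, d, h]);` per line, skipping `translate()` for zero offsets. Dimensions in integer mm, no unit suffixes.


cube([3512, 269, 2156]);


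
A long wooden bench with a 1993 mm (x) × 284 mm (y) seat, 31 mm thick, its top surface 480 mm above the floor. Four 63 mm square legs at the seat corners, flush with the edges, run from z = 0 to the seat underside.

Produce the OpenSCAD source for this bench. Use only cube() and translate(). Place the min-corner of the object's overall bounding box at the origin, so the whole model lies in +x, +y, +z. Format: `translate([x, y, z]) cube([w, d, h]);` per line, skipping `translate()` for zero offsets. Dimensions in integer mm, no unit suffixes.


translate([0, 0, 449]) cube([1993, 284, 31]);
cube([63, 63, 449]);
translate([0, 221, 0]) cube([63, 63, 449]);
translate([1930, 0, 0]) cube([63, 63, 449]);
translate([1930, 221, 0]) cube([63, 63, 449]);


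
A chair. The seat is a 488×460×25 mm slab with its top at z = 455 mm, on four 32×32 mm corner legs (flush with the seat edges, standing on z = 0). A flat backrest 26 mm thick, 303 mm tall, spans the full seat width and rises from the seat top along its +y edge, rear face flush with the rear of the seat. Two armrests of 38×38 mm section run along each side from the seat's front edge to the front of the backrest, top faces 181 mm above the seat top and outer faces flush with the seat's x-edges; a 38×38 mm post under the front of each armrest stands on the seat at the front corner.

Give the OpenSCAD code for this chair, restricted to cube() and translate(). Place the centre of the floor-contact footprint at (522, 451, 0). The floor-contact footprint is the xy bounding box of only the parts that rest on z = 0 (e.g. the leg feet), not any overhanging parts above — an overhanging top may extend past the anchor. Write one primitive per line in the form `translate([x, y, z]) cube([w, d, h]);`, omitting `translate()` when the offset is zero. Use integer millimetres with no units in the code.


translate([278, 221, 430]) cube([488, 460, 25]);
translate([278, 221, 0]) cube([32, 32, 430]);
translate([734, 221, 0]) cube([32, 32, 430]);
translate([278, 649, 0]) cube([32, 32, 430]);
translate([734, 649, 0]) cube([32, 32, 430]);
translate([278, 655, 455]) cube([488, 26, 303]);
translate([278, 221, 598]) cube([38, 434, 38]);
translate([728, 221, 598]) cube([38, 434, 38]);
translate([278, 221, 455]) cube([38, 38, 143]);
translate([728, 221, 455]) cube([38, 38, 143]);


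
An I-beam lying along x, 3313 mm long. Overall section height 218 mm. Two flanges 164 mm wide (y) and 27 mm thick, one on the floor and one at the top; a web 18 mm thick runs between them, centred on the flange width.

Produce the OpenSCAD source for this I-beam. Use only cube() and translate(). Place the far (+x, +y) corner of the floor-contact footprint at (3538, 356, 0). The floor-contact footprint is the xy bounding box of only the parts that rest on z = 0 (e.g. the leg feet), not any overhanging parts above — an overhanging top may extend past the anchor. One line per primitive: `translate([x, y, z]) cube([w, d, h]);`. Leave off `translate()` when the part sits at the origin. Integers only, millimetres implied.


translate([225, 192, 0]) cube([3313, 164, 27]);
translate([225, 265, 27]) cube([3313, 18, 164]);
translate([225, 192, 191]) cube([3313, 164, 27]);


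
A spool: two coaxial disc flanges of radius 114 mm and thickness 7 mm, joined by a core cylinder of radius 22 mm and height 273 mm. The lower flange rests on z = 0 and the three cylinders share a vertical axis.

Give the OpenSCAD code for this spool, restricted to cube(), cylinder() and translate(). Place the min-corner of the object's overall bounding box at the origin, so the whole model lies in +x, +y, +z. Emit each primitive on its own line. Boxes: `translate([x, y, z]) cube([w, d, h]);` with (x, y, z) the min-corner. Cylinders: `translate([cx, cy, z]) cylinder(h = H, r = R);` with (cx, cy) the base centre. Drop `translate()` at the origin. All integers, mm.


translate([114, 114, 0]) cylinder(h = 7, r = 114);
translate([114, 114, 7]) cylinder(h = 273, r = 22);
translate([114, 114, 280]) cylinder(h = 7, r = 114);


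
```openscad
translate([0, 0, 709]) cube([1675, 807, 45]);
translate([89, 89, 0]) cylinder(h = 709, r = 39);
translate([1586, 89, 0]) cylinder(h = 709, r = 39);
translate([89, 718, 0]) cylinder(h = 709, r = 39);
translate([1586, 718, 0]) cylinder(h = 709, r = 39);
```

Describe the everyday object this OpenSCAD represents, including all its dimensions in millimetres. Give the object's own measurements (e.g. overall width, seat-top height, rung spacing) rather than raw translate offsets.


A rectangular dining table. The top is 1675×807×45 mm with its upper surface at z = 754 mm. It stands on four round legs of 78 mm diameter, each leg's bounding box inset 50 mm from the nearest pair of top edges, running from the floor to the underside of the top.


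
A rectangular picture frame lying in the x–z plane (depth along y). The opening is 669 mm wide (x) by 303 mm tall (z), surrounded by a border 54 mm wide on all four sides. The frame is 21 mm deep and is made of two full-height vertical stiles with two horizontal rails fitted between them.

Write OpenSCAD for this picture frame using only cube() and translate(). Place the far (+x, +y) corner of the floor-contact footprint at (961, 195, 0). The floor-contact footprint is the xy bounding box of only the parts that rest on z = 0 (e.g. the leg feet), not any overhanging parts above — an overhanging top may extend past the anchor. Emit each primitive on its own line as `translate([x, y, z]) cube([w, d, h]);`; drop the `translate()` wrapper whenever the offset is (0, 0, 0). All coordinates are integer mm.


translate([184, 174, 0]) cube([54, 21, 411]);
translate([907, 174, 0]) cube([54, 21, 411]);
translate([238, 174, 0]) cube([669, 21, 54]);
translate([238, 174, 357]) cube([669, 21, 54]);


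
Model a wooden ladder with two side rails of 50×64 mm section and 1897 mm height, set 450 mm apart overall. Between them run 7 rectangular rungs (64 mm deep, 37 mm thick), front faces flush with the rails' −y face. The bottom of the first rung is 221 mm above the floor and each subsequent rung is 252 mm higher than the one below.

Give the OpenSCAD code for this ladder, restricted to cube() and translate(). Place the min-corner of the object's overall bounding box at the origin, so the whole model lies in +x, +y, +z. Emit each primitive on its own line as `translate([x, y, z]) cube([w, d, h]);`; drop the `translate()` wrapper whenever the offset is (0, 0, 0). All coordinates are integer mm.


cube([50, 64, 1897]);
translate([400, 0, 0]) cube([50, 64, 1897]);
translate([50, 0, 221]) cube([350, 64, 37]);
translate([50, 0, 473]) cube([350, 64, 37]);
translate([50, 0, 725]) cube([350, 64, 37]);
translate([50, 0, 977]) cube([350, 64, 37]);
translate([50, 0, 1229]) cube([350, 64, 37]);
translate([50, 0, 1481]) cube([350, 64, 37]);
translate([50, 0, 1733]) cube([350, 64, 37]);


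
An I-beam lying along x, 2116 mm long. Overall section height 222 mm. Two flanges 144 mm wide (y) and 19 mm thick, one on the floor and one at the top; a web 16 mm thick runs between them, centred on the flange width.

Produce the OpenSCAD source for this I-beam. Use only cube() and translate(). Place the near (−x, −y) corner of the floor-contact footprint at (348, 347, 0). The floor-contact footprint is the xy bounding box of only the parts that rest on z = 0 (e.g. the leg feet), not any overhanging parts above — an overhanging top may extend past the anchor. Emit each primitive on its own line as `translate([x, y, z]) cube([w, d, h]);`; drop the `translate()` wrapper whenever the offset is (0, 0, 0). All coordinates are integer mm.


translate([348, 347, 0]) cube([2116, 144, 19]);
translate([348, 411, 19]) cube([2116, 16, 184]);
translate([348, 347, 203]) cube([2116, 144, 19]);


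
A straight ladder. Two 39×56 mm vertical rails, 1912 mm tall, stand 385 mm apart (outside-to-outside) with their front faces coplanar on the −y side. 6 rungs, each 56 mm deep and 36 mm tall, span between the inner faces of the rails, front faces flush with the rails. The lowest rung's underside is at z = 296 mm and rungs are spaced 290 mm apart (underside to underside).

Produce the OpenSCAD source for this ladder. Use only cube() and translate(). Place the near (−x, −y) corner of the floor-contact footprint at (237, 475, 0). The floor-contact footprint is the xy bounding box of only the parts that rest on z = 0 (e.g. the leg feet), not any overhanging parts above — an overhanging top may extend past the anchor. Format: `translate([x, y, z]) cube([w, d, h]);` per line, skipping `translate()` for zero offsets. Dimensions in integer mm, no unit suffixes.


translate([237, 475, 0]) cube([39, 56, 1912]);
translate([583, 475, 0]) cube([39, 56, 1912]);
translate([276, 475, 296]) cube([307, 56, 36]);
translate([276, 475, 586]) cube([307, 56, 36]);
translate([276, 475, 876]) cube([307, 56, 36]);
translate([276, 475, 1166]) cube([307, 56, 36]);
translate([276, 475, 1456]) cube([307, 56, 36]);
translate([276, 475, 1746]) cube([307, 56, 36]);


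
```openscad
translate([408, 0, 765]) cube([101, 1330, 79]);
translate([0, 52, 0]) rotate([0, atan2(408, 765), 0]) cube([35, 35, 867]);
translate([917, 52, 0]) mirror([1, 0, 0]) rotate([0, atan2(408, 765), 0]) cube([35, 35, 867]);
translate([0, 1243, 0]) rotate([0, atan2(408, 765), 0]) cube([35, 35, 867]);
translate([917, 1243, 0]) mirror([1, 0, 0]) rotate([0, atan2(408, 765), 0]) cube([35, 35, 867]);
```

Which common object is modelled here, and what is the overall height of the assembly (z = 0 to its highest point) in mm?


A sawhorse. The overall height is 844 mm.

A beam across two mirrored pairs of raked legs — a sawhorse. The beam's underside is at z = 765 (matching the legs' vertical rise in atan2(408, 765)) and the beam is 79 mm tall, so its top is at 765 + 79 = 844 mm. The raked legs top out at the beam's underside, so that is the highest point.


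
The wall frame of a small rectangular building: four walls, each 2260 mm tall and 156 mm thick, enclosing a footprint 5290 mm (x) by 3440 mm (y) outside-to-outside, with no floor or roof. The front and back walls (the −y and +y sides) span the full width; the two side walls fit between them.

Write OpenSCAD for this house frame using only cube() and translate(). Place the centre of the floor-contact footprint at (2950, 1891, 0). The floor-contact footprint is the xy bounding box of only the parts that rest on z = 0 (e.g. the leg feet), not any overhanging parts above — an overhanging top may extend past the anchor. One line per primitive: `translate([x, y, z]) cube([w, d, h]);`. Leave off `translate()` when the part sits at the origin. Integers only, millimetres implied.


translate([305, 171, 0]) cube([5290, 156, 2260]);
translate([305, 3455, 0]) cube([5290, 156, 2260]);
translate([305, 327, 0]) cube([156, 3128, 2260]);
translate([5439, 327, 0]) cube([156, 3128, 2260]);


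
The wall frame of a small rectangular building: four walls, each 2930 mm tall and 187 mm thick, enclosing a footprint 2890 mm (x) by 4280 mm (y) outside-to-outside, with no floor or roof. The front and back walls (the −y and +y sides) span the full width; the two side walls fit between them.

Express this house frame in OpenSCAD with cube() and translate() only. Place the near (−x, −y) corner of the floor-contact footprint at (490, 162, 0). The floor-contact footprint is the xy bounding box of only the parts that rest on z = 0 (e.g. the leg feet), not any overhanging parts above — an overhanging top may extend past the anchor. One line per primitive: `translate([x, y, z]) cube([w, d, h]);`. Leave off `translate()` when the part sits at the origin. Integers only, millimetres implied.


translate([490, 162, 0]) cube([2890, 187, 2930]);
translate([490, 4255, 0]) cube([2890, 187, 2930]);
translate([490, 349, 0]) cube([187, 3906, 2930]);
translate([3193, 349, 0]) cube([187, 3906, 2930]);


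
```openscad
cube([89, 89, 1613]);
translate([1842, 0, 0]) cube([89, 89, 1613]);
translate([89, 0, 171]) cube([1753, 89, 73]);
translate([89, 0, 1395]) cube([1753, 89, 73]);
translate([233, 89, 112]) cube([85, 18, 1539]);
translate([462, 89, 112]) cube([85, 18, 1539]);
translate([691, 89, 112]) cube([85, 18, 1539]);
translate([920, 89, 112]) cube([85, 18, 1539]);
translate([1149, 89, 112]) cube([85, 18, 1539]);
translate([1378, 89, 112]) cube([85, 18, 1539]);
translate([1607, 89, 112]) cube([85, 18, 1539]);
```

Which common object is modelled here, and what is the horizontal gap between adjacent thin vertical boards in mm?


A fence section. The picket gap is 144 mm.

Two posts, two rails, 7 pickets — a fence section. Span 1753 mm holds 7 pickets of 85 mm with 8 equal gaps: ⌊(1753 − 7·85) / 8⌋ = 144 mm.


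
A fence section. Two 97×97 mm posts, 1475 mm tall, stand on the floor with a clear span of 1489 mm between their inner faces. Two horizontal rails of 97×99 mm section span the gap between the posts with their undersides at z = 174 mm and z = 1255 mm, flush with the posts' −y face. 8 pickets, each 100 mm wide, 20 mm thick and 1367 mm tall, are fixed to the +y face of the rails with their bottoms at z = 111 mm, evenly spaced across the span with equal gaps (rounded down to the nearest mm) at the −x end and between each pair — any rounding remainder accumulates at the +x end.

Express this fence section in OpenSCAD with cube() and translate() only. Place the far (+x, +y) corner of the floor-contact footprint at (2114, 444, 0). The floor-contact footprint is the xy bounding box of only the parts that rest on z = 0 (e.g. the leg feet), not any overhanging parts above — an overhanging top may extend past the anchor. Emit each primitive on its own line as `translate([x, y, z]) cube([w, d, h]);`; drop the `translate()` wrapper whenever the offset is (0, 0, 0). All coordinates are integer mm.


translate([431, 347, 0]) cube([97, 97, 1475]);
translate([2017, 347, 0]) cube([97, 97, 1475]);
translate([528, 347, 174]) cube([1489, 97, 99]);
translate([528, 347, 1255]) cube([1489, 97, 99]);
translate([604, 444, 111]) cube([100, 20, 1367]);
translate([780, 444, 111]) cube([100, 20, 1367]);
translate([956, 444, 111]) cube([100, 20, 1367]);
translate([1132, 444, 111]) cube([100, 20, 1367]);
translate([1308, 444, 111]) cube([100, 20, 1367]);
translate([1484, 444, 111]) cube([100, 20, 1367]);
translate([1660, 444, 111]) cube([100, 20, 1367]);
translate([1836, 444, 111]) cube([100, 20, 1367]);


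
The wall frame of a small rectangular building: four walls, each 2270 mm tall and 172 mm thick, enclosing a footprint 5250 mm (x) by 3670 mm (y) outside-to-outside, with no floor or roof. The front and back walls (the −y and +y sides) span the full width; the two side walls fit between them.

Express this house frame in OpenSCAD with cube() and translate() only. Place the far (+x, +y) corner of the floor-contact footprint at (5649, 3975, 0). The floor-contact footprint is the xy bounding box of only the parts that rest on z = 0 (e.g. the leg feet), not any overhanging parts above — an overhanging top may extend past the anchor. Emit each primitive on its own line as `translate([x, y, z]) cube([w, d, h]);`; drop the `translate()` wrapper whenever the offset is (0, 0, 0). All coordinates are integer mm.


translate([399, 305, 0]) cube([5250, 172, 2270]);
translate([399, 3803, 0]) cube([5250, 172, 2270]);
translate([399, 477, 0]) cube([172, 3326, 2270]);
translate([5477, 477, 0]) cube([172, 3326, 2270]);


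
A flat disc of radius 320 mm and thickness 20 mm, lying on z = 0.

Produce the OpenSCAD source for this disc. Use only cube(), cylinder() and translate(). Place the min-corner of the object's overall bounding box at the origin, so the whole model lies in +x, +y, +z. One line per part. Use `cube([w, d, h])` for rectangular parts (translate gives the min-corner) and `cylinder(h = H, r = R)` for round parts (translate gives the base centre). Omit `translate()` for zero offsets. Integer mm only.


translate([320, 320, 0]) cylinder(h = 20, r = 320);


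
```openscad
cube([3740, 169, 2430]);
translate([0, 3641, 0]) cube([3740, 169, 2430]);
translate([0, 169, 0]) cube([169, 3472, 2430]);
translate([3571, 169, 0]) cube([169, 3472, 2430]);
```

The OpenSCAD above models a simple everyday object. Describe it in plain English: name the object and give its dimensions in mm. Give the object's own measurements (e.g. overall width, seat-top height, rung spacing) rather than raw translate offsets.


The wall frame of a small rectangular building: four walls, each 2430 mm tall and 169 mm thick, enclosing a footprint 3740 mm (x) by 3810 mm (y) outside-to-outside, with no floor or roof. The front and back walls (the −y and +y sides) span the full width; the two side walls fit between them.


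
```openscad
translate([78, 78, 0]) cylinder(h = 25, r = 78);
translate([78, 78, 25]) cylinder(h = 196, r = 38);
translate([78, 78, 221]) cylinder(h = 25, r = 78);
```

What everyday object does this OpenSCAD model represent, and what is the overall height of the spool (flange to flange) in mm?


A spool. The overall height is 246 mm.

Three coaxial cylinders, large–small–large — a spool. Two 25 mm flanges and a 196 mm core give 25 + 196 + 25 = 246 mm.


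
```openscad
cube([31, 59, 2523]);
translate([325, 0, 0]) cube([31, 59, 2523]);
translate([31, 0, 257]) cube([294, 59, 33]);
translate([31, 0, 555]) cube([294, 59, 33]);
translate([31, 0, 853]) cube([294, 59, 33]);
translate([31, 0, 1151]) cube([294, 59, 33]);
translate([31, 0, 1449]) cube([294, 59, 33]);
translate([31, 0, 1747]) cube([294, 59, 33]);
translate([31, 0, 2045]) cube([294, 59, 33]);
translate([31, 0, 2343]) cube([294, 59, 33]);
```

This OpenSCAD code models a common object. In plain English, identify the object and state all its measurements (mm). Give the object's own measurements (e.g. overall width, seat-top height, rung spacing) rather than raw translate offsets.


A straight ladder. Two 31×59 mm vertical rails, 2523 mm tall, stand 356 mm apart (outside-to-outside) with their front faces coplanar on the −y side. 8 rungs, each 59 mm deep and 33 mm tall, span between the inner faces of the rails, front faces flush with the rails. The lowest rung's underside is at z = 257 mm and rungs are spaced 298 mm apart (underside to underside).


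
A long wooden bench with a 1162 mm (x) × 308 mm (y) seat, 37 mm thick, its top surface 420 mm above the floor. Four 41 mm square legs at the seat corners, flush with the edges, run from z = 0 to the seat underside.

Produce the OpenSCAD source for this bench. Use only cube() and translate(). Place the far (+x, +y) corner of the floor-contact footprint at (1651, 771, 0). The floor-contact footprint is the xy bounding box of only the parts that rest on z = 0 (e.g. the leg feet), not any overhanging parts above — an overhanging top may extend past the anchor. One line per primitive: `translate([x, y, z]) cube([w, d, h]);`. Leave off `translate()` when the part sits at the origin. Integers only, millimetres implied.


translate([489, 463, 383]) cube([1162, 308, 37]);
translate([489, 463, 0]) cube([41, 41, 383]);
translate([489, 730, 0]) cube([41, 41, 383]);
translate([1610, 463, 0]) cube([41, 41, 383]);
translate([1610, 730, 0]) cube([41, 41, 383]);


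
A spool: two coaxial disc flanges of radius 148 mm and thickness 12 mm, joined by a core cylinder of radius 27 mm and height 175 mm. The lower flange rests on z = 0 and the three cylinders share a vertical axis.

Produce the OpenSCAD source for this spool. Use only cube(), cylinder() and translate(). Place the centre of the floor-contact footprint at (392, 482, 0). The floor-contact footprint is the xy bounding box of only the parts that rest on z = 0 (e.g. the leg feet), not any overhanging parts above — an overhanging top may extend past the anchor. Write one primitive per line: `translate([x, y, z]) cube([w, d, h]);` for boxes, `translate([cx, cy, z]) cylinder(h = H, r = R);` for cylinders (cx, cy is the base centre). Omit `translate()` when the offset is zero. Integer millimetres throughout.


translate([392, 482, 0]) cylinder(h = 12, r = 148);
translate([392, 482, 12]) cylinder(h = 175, r = 27);
translate([392, 482, 187]) cylinder(h = 12, r = 148);


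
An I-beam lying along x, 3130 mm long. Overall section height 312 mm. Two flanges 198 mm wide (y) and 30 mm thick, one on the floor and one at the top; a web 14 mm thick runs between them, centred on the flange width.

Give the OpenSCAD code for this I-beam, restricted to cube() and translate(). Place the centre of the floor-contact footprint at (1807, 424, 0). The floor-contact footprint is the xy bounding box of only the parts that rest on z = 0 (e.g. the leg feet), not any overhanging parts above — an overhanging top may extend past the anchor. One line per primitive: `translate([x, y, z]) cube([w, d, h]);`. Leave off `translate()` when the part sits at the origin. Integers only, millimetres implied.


translate([242, 325, 0]) cube([3130, 198, 30]);
translate([242, 417, 30]) cube([3130, 14, 252]);
translate([242, 325, 282]) cube([3130, 198, 30]);


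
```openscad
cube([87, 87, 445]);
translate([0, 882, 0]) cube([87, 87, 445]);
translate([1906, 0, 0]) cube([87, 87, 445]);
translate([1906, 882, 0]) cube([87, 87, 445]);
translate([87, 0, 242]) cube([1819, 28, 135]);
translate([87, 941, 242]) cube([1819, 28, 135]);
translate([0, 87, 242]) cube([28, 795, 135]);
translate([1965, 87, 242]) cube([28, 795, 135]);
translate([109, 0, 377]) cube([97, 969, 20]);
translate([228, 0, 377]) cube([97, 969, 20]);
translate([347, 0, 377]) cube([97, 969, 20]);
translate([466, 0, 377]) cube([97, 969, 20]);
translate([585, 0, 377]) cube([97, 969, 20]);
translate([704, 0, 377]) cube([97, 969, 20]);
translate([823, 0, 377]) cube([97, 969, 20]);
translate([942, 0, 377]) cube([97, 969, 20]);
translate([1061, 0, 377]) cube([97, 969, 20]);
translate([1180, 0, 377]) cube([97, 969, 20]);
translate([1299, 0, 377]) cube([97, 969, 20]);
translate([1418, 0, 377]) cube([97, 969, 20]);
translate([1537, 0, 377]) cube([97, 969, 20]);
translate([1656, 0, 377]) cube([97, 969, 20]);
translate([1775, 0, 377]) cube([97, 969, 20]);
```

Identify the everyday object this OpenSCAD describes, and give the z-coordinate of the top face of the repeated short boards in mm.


A bed frame. The slat-top height is 397 mm.

Four posts, four rails, and a row of slats — a bed frame. Slats sit on the rails at z = 242 + 135 = 377; with slat thickness 20, the top is 397 mm.


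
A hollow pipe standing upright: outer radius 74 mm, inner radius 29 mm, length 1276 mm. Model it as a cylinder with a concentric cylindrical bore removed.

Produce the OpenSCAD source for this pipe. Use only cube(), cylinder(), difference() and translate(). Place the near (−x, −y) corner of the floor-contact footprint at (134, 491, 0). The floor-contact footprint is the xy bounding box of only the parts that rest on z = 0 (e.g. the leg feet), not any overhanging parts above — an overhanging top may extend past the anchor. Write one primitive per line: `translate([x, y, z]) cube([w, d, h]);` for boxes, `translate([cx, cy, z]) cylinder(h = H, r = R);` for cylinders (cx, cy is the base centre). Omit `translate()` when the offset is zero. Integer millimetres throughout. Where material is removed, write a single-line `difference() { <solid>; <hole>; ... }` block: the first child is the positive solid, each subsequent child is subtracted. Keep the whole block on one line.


difference() { translate([208, 565, 0]) cylinder(h = 1276, r = 74); translate([208, 565, 0]) cylinder(h = 1276, r = 29); }


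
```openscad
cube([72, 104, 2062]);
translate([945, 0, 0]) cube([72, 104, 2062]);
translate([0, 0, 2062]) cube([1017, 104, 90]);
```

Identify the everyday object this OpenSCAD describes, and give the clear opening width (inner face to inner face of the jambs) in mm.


A door frame. The clear opening width is 873 mm.

Two 2062 mm tall posts with a header on top — a door frame. The left jamb is 72 mm wide at x = 0; the right jamb starts at x = 945. The clear opening is 945 − 72 = 873 mm.


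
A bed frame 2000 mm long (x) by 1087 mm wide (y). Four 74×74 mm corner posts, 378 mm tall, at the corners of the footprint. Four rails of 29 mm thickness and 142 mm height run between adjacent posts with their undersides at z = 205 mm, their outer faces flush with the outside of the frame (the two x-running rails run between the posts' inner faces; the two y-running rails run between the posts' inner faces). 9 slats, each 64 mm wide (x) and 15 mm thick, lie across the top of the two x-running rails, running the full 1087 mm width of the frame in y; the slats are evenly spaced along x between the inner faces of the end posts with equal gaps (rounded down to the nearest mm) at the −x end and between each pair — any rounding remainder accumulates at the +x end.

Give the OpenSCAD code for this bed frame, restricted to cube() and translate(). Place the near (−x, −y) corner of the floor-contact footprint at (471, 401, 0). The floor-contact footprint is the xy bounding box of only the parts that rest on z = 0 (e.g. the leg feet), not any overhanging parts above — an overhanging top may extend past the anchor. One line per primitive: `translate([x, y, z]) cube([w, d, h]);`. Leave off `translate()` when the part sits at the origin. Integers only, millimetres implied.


translate([471, 401, 0]) cube([74, 74, 378]);
translate([471, 1414, 0]) cube([74, 74, 378]);
translate([2397, 401, 0]) cube([74, 74, 378]);
translate([2397, 1414, 0]) cube([74, 74, 378]);
translate([545, 401, 205]) cube([1852, 29, 142]);
translate([545, 1459, 205]) cube([1852, 29, 142]);
translate([471, 475, 205]) cube([29, 939, 142]);
translate([2442, 475, 205]) cube([29, 939, 142]);
translate([672, 401, 347]) cube([64, 1087, 15]);
translate([863, 401, 347]) cube([64, 1087, 15]);
translate([1054, 401, 347]) cube([64, 1087, 15]);
translate([1245, 401, 347]) cube([64, 1087, 15]);
translate([1436, 401, 347]) cube([64, 1087, 15]);
translate([1627, 401, 347]) cube([64, 1087, 15]);
translate([1818, 401, 347]) cube([64, 1087, 15]);
translate([2009, 401, 347]) cube([64, 1087, 15]);
translate([2200, 401, 347]) cube([64, 1087, 15]);


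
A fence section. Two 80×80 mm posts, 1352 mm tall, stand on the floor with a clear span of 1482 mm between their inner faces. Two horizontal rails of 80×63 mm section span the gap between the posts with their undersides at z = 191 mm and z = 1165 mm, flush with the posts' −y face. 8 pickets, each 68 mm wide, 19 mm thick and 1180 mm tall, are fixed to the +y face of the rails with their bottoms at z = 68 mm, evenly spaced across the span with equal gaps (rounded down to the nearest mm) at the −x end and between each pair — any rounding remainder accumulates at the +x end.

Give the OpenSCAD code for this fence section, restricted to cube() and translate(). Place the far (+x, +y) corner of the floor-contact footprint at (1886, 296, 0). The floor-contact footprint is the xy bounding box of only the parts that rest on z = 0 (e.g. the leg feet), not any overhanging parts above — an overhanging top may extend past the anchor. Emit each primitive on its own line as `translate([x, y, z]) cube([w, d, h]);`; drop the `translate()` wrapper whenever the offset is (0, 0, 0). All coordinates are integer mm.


translate([244, 216, 0]) cube([80, 80, 1352]);
translate([1806, 216, 0]) cube([80, 80, 1352]);
translate([324, 216, 191]) cube([1482, 80, 63]);
translate([324, 216, 1165]) cube([1482, 80, 63]);
translate([428, 296, 68]) cube([68, 19, 1180]);
translate([600, 296, 68]) cube([68, 19, 1180]);
translate([772, 296, 68]) cube([68, 19, 1180]);
translate([944, 296, 68]) cube([68, 19, 1180]);
translate([1116, 296, 68]) cube([68, 19, 1180]);
translate([1288, 296, 68]) cube([68, 19, 1180]);
translate([1460, 296, 68]) cube([68, 19, 1180]);
translate([1632, 296, 68]) cube([68, 19, 1180]);


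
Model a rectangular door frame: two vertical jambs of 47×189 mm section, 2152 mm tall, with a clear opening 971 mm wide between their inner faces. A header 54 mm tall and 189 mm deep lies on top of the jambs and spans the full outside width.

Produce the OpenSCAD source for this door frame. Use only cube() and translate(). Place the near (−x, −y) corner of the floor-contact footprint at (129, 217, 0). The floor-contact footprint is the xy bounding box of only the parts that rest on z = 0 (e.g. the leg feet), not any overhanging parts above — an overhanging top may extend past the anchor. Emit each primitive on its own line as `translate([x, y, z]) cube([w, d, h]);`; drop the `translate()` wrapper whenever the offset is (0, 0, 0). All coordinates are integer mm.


translate([129, 217, 0]) cube([47, 189, 2152]);
translate([1147, 217, 0]) cube([47, 189, 2152]);
translate([129, 217, 2152]) cube([1065, 189, 54]);


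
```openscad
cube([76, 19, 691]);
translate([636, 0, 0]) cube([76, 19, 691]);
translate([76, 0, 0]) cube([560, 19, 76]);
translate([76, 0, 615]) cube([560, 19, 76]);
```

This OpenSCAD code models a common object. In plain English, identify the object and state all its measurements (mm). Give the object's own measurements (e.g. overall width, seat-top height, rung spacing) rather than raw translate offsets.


A rectangular picture frame lying in the x–z plane (depth along y). The opening is 560 mm wide (x) by 539 mm tall (z), surrounded by a border 76 mm wide on all four sides. The frame is 19 mm deep and is made of two full-height vertical stiles with two horizontal rails fitted between them.


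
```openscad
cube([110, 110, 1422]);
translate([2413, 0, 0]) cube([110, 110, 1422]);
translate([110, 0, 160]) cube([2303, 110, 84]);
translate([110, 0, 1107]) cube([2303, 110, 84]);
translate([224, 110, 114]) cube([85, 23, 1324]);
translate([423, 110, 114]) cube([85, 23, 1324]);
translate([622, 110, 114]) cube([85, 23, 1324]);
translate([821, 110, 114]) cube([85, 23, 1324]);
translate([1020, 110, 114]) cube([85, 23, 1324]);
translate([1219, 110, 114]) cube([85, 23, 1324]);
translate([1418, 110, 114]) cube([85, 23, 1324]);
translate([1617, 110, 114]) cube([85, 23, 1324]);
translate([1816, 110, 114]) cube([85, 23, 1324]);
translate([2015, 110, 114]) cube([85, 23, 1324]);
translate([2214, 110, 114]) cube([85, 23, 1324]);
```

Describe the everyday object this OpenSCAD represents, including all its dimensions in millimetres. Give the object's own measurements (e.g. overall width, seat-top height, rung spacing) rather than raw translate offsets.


A fence section. Two 110×110 mm posts, 1422 mm tall, stand on the floor with a clear span of 2303 mm between their inner faces. Two horizontal rails of 110×84 mm section span the gap between the posts with their undersides at z = 160 mm and z = 1107 mm, flush with the posts' −y face. 11 pickets, each 85 mm wide, 23 mm thick and 1324 mm tall, are fixed to the +y face of the rails with their bottoms at z = 114 mm, spaced across the span with a 114 mm gap after the −x post and between neighbouring pickets and before the +x post.


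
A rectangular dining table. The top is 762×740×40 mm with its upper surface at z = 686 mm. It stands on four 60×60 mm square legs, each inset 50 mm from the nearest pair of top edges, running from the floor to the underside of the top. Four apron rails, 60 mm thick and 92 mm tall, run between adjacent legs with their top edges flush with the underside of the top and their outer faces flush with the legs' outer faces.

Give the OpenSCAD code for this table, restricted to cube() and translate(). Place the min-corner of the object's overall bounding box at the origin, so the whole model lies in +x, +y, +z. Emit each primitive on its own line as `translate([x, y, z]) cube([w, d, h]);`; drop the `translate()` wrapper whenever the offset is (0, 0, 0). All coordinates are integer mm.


translate([0, 0, 646]) cube([762, 740, 40]);
translate([50, 50, 0]) cube([60, 60, 646]);
translate([652, 50, 0]) cube([60, 60, 646]);
translate([50, 630, 0]) cube([60, 60, 646]);
translate([652, 630, 0]) cube([60, 60, 646]);
translate([110, 50, 554]) cube([542, 60, 92]);
translate([110, 630, 554]) cube([542, 60, 92]);
translate([50, 110, 554]) cube([60, 520, 92]);
translate([652, 110, 554]) cube([60, 520, 92]);


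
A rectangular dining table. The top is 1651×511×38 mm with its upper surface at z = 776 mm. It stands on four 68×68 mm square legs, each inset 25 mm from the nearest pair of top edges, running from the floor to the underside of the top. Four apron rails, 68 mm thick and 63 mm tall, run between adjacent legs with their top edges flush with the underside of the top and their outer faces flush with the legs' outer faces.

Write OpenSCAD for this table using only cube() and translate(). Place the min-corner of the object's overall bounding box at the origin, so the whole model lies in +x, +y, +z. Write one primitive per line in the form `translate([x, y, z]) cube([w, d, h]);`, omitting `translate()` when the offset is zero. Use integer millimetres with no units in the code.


translate([0, 0, 738]) cube([1651, 511, 38]);
translate([25, 25, 0]) cube([68, 68, 738]);
translate([1558, 25, 0]) cube([68, 68, 738]);
translate([25, 418, 0]) cube([68, 68, 738]);
translate([1558, 418, 0]) cube([68, 68, 738]);
translate([93, 25, 675]) cube([1465, 68, 63]);
translate([93, 418, 675]) cube([1465, 68, 63]);
translate([25, 93, 675]) cube([68, 325, 63]);
translate([1558, 93, 675]) cube([68, 325, 63]);


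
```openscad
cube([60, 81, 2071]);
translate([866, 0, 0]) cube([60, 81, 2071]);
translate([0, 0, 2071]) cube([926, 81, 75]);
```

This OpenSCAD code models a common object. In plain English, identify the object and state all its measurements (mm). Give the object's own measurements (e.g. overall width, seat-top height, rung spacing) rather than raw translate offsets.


A door frame. The clear opening is 806 mm wide and 2071 mm high. Two 60 mm wide jambs, 81 mm deep, stand either side of the opening from the floor to the top of the opening. A 75 mm thick head sits across the top of both jambs, spanning the full outside width of the frame.


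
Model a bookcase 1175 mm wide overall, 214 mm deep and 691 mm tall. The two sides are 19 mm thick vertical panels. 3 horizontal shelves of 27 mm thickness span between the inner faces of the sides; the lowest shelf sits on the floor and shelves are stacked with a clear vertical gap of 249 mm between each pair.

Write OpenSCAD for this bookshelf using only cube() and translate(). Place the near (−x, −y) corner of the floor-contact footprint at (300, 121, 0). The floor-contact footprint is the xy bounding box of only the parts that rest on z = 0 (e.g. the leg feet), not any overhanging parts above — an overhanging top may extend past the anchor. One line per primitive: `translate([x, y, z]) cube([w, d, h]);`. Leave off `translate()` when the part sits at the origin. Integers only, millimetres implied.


translate([300, 121, 0]) cube([19, 214, 691]);
translate([1456, 121, 0]) cube([19, 214, 691]);
translate([319, 121, 0]) cube([1137, 214, 27]);
translate([319, 121, 276]) cube([1137, 214, 27]);
translate([319, 121, 552]) cube([1137, 214, 27]);


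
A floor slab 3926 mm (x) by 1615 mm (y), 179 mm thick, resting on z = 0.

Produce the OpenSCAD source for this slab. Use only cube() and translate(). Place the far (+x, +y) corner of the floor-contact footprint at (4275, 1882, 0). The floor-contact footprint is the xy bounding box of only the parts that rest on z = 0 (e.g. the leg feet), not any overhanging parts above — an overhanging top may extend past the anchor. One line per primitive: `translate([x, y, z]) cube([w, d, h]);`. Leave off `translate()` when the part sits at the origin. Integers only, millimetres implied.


translate([349, 267, 0]) cube([3926, 1615, 179]);


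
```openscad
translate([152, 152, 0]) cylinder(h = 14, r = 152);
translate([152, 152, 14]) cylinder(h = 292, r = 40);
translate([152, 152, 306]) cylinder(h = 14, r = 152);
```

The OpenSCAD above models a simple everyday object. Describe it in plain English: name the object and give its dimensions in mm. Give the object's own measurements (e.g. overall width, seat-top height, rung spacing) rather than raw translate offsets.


A spool: two coaxial disc flanges of radius 152 mm and thickness 14 mm, joined by a core cylinder of radius 40 mm and height 292 mm. The lower flange rests on z = 0 and the three cylinders share a vertical axis.
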